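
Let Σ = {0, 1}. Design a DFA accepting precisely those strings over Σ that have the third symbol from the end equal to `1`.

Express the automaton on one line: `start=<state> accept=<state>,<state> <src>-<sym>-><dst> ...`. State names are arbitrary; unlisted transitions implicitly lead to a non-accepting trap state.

start=q0 accept=q11,q12,q13,q14 q0-0->q1 q0-1->q2 q1-0->q3 q1-1->q4 q2-0->q5 q2-1->q6 q3-0->q7 q3-1->q8 q4-0->q9 q4-1->q10 q5-0->q11 q5-1->q12 q6-0->q13 q6-1->q14 q7-0->q7 q7-1->q8 q8-0->q9 q8-1->q10 q9-0->q11 q9-1->q12 q10-0->q13 q10-1->q14 q11-0->q7 q11-1->q8 q12-0->q9 q12-1->q10 q13-0->q11 q13-1->q12 q14-0->q13 q14-1->q14

A DFA must remember the last 3 symbols (since which symbol is third-to-last isn't known until the input ends). Use one state per possible window of the last ≤3 symbols; accept from those whose window starts with `1`.
15 states suffice.
          0    1  
>  q0     q1   q2 
   q1     q3   q4 
   q2     q5   q6 
   q3     q7   q8 
   q4     q9  q10 
   q5    q11  q12 
   q6    q13  q14 
   q7     q7   q8 
   q8     q9  q10 
   q9    q11  q12 
   q10   q13  q14 
 * q11    q7   q8 
 * q12    q9  q10 
 * q13   q11  q12 
 * q14   q13  q14 
(> = start, * = accepting)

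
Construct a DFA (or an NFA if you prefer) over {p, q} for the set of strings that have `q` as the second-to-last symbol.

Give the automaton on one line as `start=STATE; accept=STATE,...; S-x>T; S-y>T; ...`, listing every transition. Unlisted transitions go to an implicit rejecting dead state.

start=s0; accept=s5,s6; s0-p>s1; s0-q>s2; s1-p>s3; s1-q>s4; s2-p>s5; s2-q>s6; s3-p>s3; s3-q>s4; s4-p>s5; s4-q>s6; s5-p>s3; s5-q>s4; s6-p>s5; s6-q>s6

A DFA must remember the last 2 symbols (since which symbol is second-to-last isn't known until the input ends). Use one state per possible window of the last ≤2 symbols; accept from those whose window starts with `q`.
A 7-state machine:
        p   q  
>  s0   s1  s2 
   s1   s3  s4 
   s2   s5  s6 
   s3   s3  s4 
   s4   s5  s6 
 * s5   s3  s4 
 * s6   s5  s6 
(> = start, * = accepting)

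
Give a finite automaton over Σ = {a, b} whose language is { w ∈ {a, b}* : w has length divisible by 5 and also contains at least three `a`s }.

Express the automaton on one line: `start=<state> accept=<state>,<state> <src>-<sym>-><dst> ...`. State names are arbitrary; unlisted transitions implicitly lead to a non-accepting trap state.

start=q0 accept=q14 q0-a->q1 q0-b->q2 q1-a->q3 q1-b->q4 q2-a->q4 q2-b->q5 q3-a->q6 q3-b->q7 q4-a->q7 q4-b->q8 q5-a->q8 q5-b->q9 q6-a->q10 q6-b->q10 q7-a->q10 q7-b->q11 q8-a->q11 q8-b->q12 q9-a->q12 q9-b->q13 q10-a->q14 q10-b->q14 q11-a->q14 q11-b->q15 q12-a->q15 q12-b->q16 q13-a->q16 q13-b->q0 q14-a->q17 q14-b->q17 q15-a->q17 q15-b->q18 q16-a->q18 q16-b->q1 q17-a->q19 q17-b->q19 q18-a->q19 q18-b->q3 q19-a->q6 q19-b->q6

Build one automaton per condition and run them in lockstep. One (5 states) tracks the input length modulo 5; the other (5 states) tracks the count of `a`s, saturating at 4. Each combined state is a pair, one component from each; accept when both components accept. Minimizing collapses redundant product states.
A 20-state machine:
          a    b  
>  q0     q1   q2 
   q1     q3   q4 
   q2     q4   q5 
   q3     q6   q7 
   q4     q7   q8 
   q5     q8   q9 
   q6    q10  q10 
   q7    q10  q11 
   q8    q11  q12 
   q9    q12  q13 
   q10   q14  q14 
   q11   q14  q15 
   q12   q15  q16 
   q13   q16   q0 
 * q14   q17  q17 
   q15   q17  q18 
   q16   q18   q1 
   q17   q19  q19 
   q18   q19   q3 
   q19    q6   q6 
(> = start, * = accepting)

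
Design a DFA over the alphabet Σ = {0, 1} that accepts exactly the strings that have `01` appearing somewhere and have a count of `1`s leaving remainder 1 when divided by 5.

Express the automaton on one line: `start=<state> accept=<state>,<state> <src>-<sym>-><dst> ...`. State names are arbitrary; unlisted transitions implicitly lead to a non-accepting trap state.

Build one automaton per condition and run them in lockstep. The first has 3 states tracking whether and how much of `01` has been seen; the second has 5 states tracking the count of `1`s modulo 5. A product state is a pair (one from each), accepting exactly when both do. Minimizing collapses redundant product states.
11 states suffice.
       0  1 
>  A   B  C 
   B   B  D 
   C   E  F 
 * D   D  G 
   E   E  G 
   F   G  H 
   G   G  I 
   H   I  J 
   I   I  K 
   J   K  A 
   K   K  B 
(> = start, * = accepting)

start=A accept=D A-0->B A-1->C B-0->B B-1->D C-0->E C-1->F D-0->D D-1->G E-0->E E-1->G F-0->G F-1->H G-0->G G-1->I H-0->I H-1->J I-0->I I-1->K J-0->K J-1->A K-0->K K-1->B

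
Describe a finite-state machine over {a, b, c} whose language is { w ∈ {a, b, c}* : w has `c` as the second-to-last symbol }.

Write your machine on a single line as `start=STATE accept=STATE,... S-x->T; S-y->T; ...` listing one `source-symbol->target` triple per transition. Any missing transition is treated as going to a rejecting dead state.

A DFA must remember the last 2 symbols (since which symbol is second-to-last isn't known until the input ends). Use one state per possible window of the last ≤2 symbols; accept from those whose window starts with `c`.
13 states suffice.
          a    b    c  
>  s0     s1   s2   s3 
   s1     s4   s5   s6 
   s2     s7   s8   s9 
   s3    s10  s11  s12 
   s4     s4   s5   s6 
   s5     s7   s8   s9 
   s6    s10  s11  s12 
   s7     s4   s5   s6 
   s8     s7   s8   s9 
   s9    s10  s11  s12 
 * s10    s4   s5   s6 
 * s11    s7   s8   s9 
 * s12   s10  s11  s12 
(> = start, * = accepting)

start=s0; accept=s10,s11,s12; s0-a->s1; s0-b->s2; s0-c->s3; s1-a->s4; s1-b->s5; s1-c->s6; s2-a->s7; s2-b->s8; s2-c->s9; s3-a->s10; s3-b->s11; s3-c->s12; s4-a->s4; s4-b->s5; s4-c->s6; s5-a->s7; s5-b->s8; s5-c->s9; s6-a->s10; s6-b->s11; s6-c->s12; s7-a->s4; s7-b->s5; s7-c->s6; s8-a->s7; s8-b->s8; s8-c->s9; s9-a->s10; s9-b->s11; s9-c->s12; s10-a->s4; s10-b->s5; s10-c->s6; s11-a->s7; s11-b->s8; s11-c->s9; s12-a->s10; s12-b->s11; s12-c->s12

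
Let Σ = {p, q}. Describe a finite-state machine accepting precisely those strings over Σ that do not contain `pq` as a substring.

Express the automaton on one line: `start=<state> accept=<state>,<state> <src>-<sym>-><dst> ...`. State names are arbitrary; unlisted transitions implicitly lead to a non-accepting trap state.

start=s0 accept=s0,s1 s0-p->s1 s0-q->s0 s1-p->s1 s1-q->s2 s2-p->s2 s2-q->s2

Track partial matches of the forbidden pattern `pq`. State s2 is a dead state reached once `pq` has occurred; every other state accepts. s0 means no part of `pq` is currently matched.
3 states suffice.
        p   q  
>* s0   s1  s0 
 * s1   s1  s2 
   s2   s2  s2 
(> = start, * = accepting)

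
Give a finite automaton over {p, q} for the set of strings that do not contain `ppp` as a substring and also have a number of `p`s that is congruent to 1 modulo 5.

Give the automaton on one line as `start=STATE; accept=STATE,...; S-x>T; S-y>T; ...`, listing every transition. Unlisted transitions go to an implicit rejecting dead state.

Run two small machines in parallel and take their product. The first has 4 states tracking partial matches of the forbidden pattern `ppp`; the second has 5 states tracking the count of `p`s modulo 5. A product state is a pair (one from each), accepting exactly when both do. After merging equivalent states the machine shrinks.
A 16-state machine:
       p  q 
>  A   B  A 
 * B   C  D 
   C   E  F 
 * D   G  D 
   E   E  E 
   F   H  F 
   G   I  F 
   H   J  K 
   I   E  K 
   J   E  L 
   K   M  K 
   L   N  L 
   M   O  L 
   N   P  A 
   O   E  A 
 * P   E  D 
(> = start, * = accepting)

start=A; accept=B,D,P; A-p>B; A-q>A; B-p>C; B-q>D; C-p>E; C-q>F; D-p>G; D-q>D; E-p>E; E-q>E; F-p>H; F-q>F; G-p>I; G-q>F; H-p>J; H-q>K; I-p>E; I-q>K; J-p>E; J-q>L; K-p>M; K-q>K; L-p>N; L-q>L; M-p>O; M-q>L; N-p>P; N-q>A; O-p>E; O-q>A; P-p>E; P-q>D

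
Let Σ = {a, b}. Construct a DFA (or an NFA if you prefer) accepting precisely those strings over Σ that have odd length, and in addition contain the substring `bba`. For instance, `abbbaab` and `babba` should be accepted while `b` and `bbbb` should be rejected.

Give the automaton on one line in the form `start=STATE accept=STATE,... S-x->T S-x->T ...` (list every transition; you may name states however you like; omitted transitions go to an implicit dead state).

start=q0 accept=q6 q0-a->q1 q0-b->q2 q1-a->q0 q1-b->q3 q2-a->q0 q2-b->q4 q3-a->q1 q3-b->q5 q4-a->q6 q4-b->q5 q5-a->q7 q5-b->q4 q6-a->q7 q6-b->q7 q7-a->q6 q7-b->q6

Handle the two conditions separately and then intersect. The first has 2 states tracking the input length modulo 2; the second has 4 states tracking whether and how much of `bba` has been seen. A product state is a pair (one from each), accepting exactly when both do.
8 states suffice.
        a   b  
>  q0   q1  q2 
   q1   q0  q3 
   q2   q0  q4 
   q3   q1  q5 
   q4   q6  q5 
   q5   q7  q4 
 * q6   q7  q7 
   q7   q6  q6 
(> = start, * = accepting)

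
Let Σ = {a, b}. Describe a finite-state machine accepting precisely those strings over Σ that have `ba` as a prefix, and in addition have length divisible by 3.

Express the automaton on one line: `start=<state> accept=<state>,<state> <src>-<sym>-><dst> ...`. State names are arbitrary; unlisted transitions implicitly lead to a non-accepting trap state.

Run two small machines in parallel and take their product. The first has 4 states tracking whether the input so far still matches the prefix `ba`; the second has 3 states tracking the input length modulo 3. A product state is a pair (one from each), accepting exactly when both do. Minimizing collapses redundant product states.
With 6 states:
        a   b  
>  s0   s1  s2 
   s1   s1  s1 
   s2   s3  s1 
   s3   s4  s4 
 * s4   s5  s5 
   s5   s3  s3 
(> = start, * = accepting)

start=s0 accept=s4 s0-a->s1 s0-b->s2 s1-a->s1 s1-b->s1 s2-a->s3 s2-b->s1 s3-a->s4 s3-b->s4 s4-a->s5 s4-b->s5 s5-a->s3 s5-b->s3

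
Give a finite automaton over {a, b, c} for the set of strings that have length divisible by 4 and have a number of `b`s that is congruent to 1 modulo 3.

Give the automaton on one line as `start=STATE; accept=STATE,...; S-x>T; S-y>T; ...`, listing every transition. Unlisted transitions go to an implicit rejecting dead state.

start=S0; accept=S9; S0-a>S1; S0-b>S2; S0-c>S1; S1-a>S3; S1-b>S4; S1-c>S3; S2-a>S4; S2-b>S5; S2-c>S4; S3-a>S6; S3-b>S7; S3-c>S6; S4-a>S7; S4-b>S8; S4-c>S7; S5-a>S8; S5-b>S6; S5-c>S8; S6-a>S0; S6-b>S9; S6-c>S0; S7-a>S9; S7-b>S10; S7-c>S9; S8-a>S10; S8-b>S0; S8-c>S10; S9-a>S2; S9-b>S11; S9-c>S2; S10-a>S11; S10-b>S1; S10-c>S11; S11-a>S5; S11-b>S3; S11-c>S5

Build one automaton per condition and run them in lockstep. One (4 states) tracks the input length modulo 4; the other (3 states) tracks the count of `b`s modulo 3. Each combined state is a pair, one component from each; accept when both components accept.
A 12-state machine:
          a    b    c  
>  S0     S1   S2   S1 
   S1     S3   S4   S3 
   S2     S4   S5   S4 
   S3     S6   S7   S6 
   S4     S7   S8   S7 
   S5     S8   S6   S8 
   S6     S0   S9   S0 
   S7     S9  S10   S9 
   S8    S10   S0  S10 
 * S9     S2  S11   S2 
   S10   S11   S1  S11 
   S11    S5   S3   S5 
(> = start, * = accepting)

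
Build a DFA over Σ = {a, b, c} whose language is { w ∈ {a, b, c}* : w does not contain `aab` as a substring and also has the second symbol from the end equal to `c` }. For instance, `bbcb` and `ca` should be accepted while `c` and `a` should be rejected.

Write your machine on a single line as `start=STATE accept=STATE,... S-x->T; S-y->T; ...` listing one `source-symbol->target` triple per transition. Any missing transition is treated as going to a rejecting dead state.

start=S0; accept=S4,S5,S6; S0-a->S1; S0-b->S0; S0-c->S2; S1-a->S3; S1-b->S0; S1-c->S2; S2-a->S4; S2-b->S5; S2-c->S6; S3-a->S3; S3-b->S7; S3-c->S2; S4-a->S3; S4-b->S0; S4-c->S2; S5-a->S1; S5-b->S0; S5-c->S2; S6-a->S4; S6-b->S5; S6-c->S6; S7-a->S7; S7-b->S7; S7-c->S7

Build one automaton per condition and run them in lockstep. The first has 4 states tracking partial matches of the forbidden pattern `aab`; the second has 13 states tracking the last 2 symbols read. A product state is a pair (one from each), accepting exactly when both do. Equivalent product states are then merged.
        a   b   c  
>  S0   S1  S0  S2 
   S1   S3  S0  S2 
   S2   S4  S5  S6 
   S3   S3  S7  S2 
 * S4   S3  S0  S2 
 * S5   S1  S0  S2 
 * S6   S4  S5  S6 
   S7   S7  S7  S7 
(> = start, * = accepting)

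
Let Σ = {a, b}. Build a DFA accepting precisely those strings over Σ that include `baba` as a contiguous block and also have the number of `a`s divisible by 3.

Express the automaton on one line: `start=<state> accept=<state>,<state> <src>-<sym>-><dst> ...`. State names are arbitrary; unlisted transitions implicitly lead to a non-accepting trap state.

start=S0 accept=S13 S0-a->S1 S0-b->S2 S1-a->S3 S1-b->S4 S2-a->S5 S2-b->S2 S3-a->S0 S3-b->S6 S4-a->S7 S4-b->S4 S5-a->S3 S5-b->S8 S6-a->S9 S6-b->S6 S7-a->S0 S7-b->S10 S8-a->S11 S8-b->S4 S9-a->S1 S9-b->S12 S10-a->S13 S10-b->S6 S11-a->S13 S11-b->S11 S12-a->S14 S12-b->S2 S13-a->S14 S13-b->S13 S14-a->S11 S14-b->S14

Handle the two conditions separately and then intersect. The first has 5 states tracking whether and how much of `baba` has been seen; the second has 3 states tracking the count of `a`s modulo 3. A product state is a pair (one from each), accepting exactly when both do.
15 states suffice.
          a    b  
>  S0     S1   S2 
   S1     S3   S4 
   S2     S5   S2 
   S3     S0   S6 
   S4     S7   S4 
   S5     S3   S8 
   S6     S9   S6 
   S7     S0  S10 
   S8    S11   S4 
   S9     S1  S12 
   S10   S13   S6 
   S11   S13  S11 
   S12   S14   S2 
 * S13   S14  S13 
   S14   S11  S14 
(> = start, * = accepting)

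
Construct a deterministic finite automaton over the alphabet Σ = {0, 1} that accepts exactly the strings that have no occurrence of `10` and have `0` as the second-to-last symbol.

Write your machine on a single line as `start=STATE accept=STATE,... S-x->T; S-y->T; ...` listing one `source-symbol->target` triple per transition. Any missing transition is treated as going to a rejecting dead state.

start=q0; accept=q3,q4; q0-0->q1; q0-1->q2; q1-0->q3; q1-1->q4; q2-0->q2; q2-1->q2; q3-0->q3; q3-1->q4; q4-0->q2; q4-1->q2

Handle the two conditions separately and then intersect. One (3 states) tracks partial matches of the forbidden pattern `10`; the other (7 states) tracks the last 2 symbols read. Each combined state is a pair, one component from each; accept when both components accept. Minimizing collapses redundant product states.
        0   1  
>  q0   q1  q2 
   q1   q3  q4 
   q2   q2  q2 
 * q3   q3  q4 
 * q4   q2  q2 
(> = start, * = accepting)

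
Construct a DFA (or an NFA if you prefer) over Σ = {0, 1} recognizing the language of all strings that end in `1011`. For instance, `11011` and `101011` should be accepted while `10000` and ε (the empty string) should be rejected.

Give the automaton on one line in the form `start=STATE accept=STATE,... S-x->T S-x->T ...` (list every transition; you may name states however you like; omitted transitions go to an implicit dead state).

Let each state record the length of the longest suffix of the input read so far that is also a prefix of `1011`. q1 means the last symbol is `1`; q2 means the last 2 symbols are `10`; q3 means the last 3 symbols are `101`; q4 means the last 4 symbols are `1011`. Accept only at q4, where the string currently ends in `1011`.
With 5 states:
        0   1  
>  q0   q0  q1 
   q1   q2  q1 
   q2   q0  q3 
   q3   q2  q4 
 * q4   q2  q1 
(> = start, * = accepting)

start=q0 accept=q4 q0-0->q0 q0-1->q1 q1-0->q2 q1-1->q1 q2-0->q0 q2-1->q3 q3-0->q2 q3-1->q4 q4-0->q2 q4-1->q1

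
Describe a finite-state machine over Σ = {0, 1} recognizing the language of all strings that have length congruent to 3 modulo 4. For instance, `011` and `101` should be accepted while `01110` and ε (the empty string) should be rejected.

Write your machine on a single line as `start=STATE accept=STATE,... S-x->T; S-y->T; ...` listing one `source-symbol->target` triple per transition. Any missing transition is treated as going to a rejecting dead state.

start=q0; accept=q3; q0-0->q1; q0-1->q1; q1-0->q2; q1-1->q2; q2-0->q3; q2-1->q3; q3-0->q0; q3-1->q0

Count input length modulo 4: every symbol advances one step around the cycle q0 → q1 → q2 → q3 → q0. Accept at q3.
        0   1  
>  q0   q1  q1 
   q1   q2  q2 
   q2   q3  q3 
 * q3   q0  q0 
(> = start, * = accepting)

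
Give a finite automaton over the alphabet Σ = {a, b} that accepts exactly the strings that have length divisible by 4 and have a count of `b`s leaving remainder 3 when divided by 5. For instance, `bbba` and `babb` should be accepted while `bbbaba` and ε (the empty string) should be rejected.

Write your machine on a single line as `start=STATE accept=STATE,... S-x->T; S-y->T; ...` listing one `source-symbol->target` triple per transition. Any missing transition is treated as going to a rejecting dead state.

Run two small machines in parallel and take their product. The first has 4 states tracking the input length modulo 4; the second has 5 states tracking the count of `b`s modulo 5. A product state is a pair (one from each), accepting exactly when both do.
          a    b  
>  s0     s1   s2 
   s1     s3   s4 
   s2     s4   s5 
   s3     s6   s7 
   s4     s7   s8 
   s5     s8   s9 
   s6     s0  s10 
   s7    s10  s11 
   s8    s11  s12 
   s9    s12  s13 
   s10    s2  s14 
   s11   s14  s15 
 * s12   s15  s16 
   s13   s16   s1 
   s14    s5  s17 
   s15   s17  s18 
   s16   s18   s3 
   s17    s9  s19 
   s18   s19   s6 
   s19   s13   s0 
(> = start, * = accepting)

start=s0; accept=s12; s0-a->s1; s0-b->s2; s1-a->s3; s1-b->s4; s2-a->s4; s2-b->s5; s3-a->s6; s3-b->s7; s4-a->s7; s4-b->s8; s5-a->s8; s5-b->s9; s6-a->s0; s6-b->s10; s7-a->s10; s7-b->s11; s8-a->s11; s8-b->s12; s9-a->s12; s9-b->s13; s10-a->s2; s10-b->s14; s11-a->s14; s11-b->s15; s12-a->s15; s12-b->s16; s13-a->s16; s13-b->s1; s14-a->s5; s14-b->s17; s15-a->s17; s15-b->s18; s16-a->s18; s16-b->s3; s17-a->s9; s17-b->s19; s18-a->s19; s18-b->s6; s19-a->s13; s19-b->s0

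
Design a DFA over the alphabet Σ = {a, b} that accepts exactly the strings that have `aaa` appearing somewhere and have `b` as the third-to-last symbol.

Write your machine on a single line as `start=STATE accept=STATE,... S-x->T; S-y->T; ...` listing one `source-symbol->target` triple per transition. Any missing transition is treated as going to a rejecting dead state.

start=q0; accept=q7,q8,q9,q10; q0-a->q1; q0-b->q0; q1-a->q2; q1-b->q0; q2-a->q3; q2-b->q0; q3-a->q3; q3-b->q4; q4-a->q5; q4-b->q6; q5-a->q7; q5-b->q8; q6-a->q9; q6-b->q10; q7-a->q3; q7-b->q4; q8-a->q5; q8-b->q6; q9-a->q7; q9-b->q8; q10-a->q9; q10-b->q10

Build one automaton per condition and run them in lockstep. One (4 states) tracks whether and how much of `aaa` has been seen; the other (15 states) tracks the last 3 symbols read. Each combined state is a pair, one component from each; accept when both components accept. Minimizing collapses redundant product states.
With 11 states:
          a    b  
>  q0     q1   q0 
   q1     q2   q0 
   q2     q3   q0 
   q3     q3   q4 
   q4     q5   q6 
   q5     q7   q8 
   q6     q9  q10 
 * q7     q3   q4 
 * q8     q5   q6 
 * q9     q7   q8 
 * q10    q9  q10 
(> = start, * = accepting)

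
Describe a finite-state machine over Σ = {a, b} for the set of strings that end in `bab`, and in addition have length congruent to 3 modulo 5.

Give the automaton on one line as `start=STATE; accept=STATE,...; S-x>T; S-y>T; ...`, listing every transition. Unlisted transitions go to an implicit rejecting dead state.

Run two small machines in parallel and take their product. One (4 states) tracks how much of the suffix `bab` has currently been matched; the other (5 states) tracks the input length modulo 5. Each combined state is a pair, one component from each; accept when both components accept. After merging equivalent states the machine shrinks.
An 8-state machine:
        a   b  
>  S0   S1  S2 
   S1   S3  S3 
   S2   S4  S3 
   S3   S5  S5 
   S4   S5  S6 
   S5   S7  S7 
 * S6   S7  S7 
   S7   S0  S0 
(> = start, * = accepting)

start=S0; accept=S6; S0-a>S1; S0-b>S2; S1-a>S3; S1-b>S3; S2-a>S4; S2-b>S3; S3-a>S5; S3-b>S5; S4-a>S5; S4-b>S6; S5-a>S7; S5-b>S7; S6-a>S7; S6-b>S7; S7-a>S0; S7-b>S0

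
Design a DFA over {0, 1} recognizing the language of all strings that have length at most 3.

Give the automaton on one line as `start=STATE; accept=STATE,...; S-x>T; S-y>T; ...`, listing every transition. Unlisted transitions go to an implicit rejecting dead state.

start=A; accept=A,B,C,D; A-0>B; A-1>B; B-0>C; B-1>C; C-0>D; C-1>D; D-0>E; D-1>E; E-0>E; E-1>E

Count input length up to 4: every symbol moves from A toward E, which means 'more than 3' and absorbs. Accept from {A, B, C, D}.
A 5-state machine:
       0  1 
>* A   B  B 
 * B   C  C 
 * C   D  D 
 * D   E  E 
   E   E  E 
(> = start, * = accepting)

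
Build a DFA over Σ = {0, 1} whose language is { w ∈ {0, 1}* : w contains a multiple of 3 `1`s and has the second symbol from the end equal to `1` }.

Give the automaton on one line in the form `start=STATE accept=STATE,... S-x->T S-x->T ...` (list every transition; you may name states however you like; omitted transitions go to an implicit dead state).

start=q0 accept=q4,q6 q0-0->q0 q0-1->q1 q1-0->q1 q1-1->q2 q2-0->q3 q2-1->q4 q3-0->q3 q3-1->q5 q4-0->q6 q4-1->q1 q5-0->q6 q5-1->q1 q6-0->q0 q6-1->q1

Run two small machines in parallel and take their product. One (3 states) tracks the count of `1`s modulo 3; the other (7 states) tracks the last 2 symbols read. Each combined state is a pair, one component from each; accept when both components accept. Minimizing collapses redundant product states.
A 7-state machine:
        0   1  
>  q0   q0  q1 
   q1   q1  q2 
   q2   q3  q4 
   q3   q3  q5 
 * q4   q6  q1 
   q5   q6  q1 
 * q6   q0  q1 
(> = start, * = accepting)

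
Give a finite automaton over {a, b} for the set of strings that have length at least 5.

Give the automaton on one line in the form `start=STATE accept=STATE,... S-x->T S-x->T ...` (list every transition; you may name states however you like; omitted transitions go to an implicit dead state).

Count input length up to 6: every symbol moves from S0 toward S6, which means 'more than 5' and absorbs. Accept from {S5, S6}.
A 7-state machine:
        a   b  
>  S0   S1  S1 
   S1   S2  S2 
   S2   S3  S3 
   S3   S4  S4 
   S4   S5  S5 
 * S5   S6  S6 
 * S6   S6  S6 
(> = start, * = accepting)

start=S0 accept=S5,S6 S0-a->S1 S0-b->S1 S1-a->S2 S1-b->S2 S2-a->S3 S2-b->S3 S3-a->S4 S3-b->S4 S4-a->S5 S4-b->S5 S5-a->S6 S5-b->S6 S6-a->S6 S6-b->S6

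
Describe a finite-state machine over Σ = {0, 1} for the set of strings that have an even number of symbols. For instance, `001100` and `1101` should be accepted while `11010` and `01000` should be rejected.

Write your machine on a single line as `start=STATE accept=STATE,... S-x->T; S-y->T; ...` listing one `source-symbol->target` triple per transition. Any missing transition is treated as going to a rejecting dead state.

Count input length modulo 2: every symbol advances one step around the cycle q0 → q1 → q0. Accept at q0.
A 2-state machine:
        0   1  
>* q0   q1  q1 
   q1   q0  q0 
(> = start, * = accepting)

start=q0; accept=q0; q0-0->q1; q0-1->q1; q1-0->q0; q1-1->q0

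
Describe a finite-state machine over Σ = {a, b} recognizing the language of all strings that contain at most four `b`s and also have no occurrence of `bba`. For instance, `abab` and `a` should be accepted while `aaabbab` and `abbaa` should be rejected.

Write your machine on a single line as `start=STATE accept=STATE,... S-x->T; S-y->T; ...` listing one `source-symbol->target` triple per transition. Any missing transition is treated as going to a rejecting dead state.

start=S0; accept=S0,S1,S2,S3,S4,S6,S7,S8,S9,S10,S11; S0-a->S0; S0-b->S1; S1-a->S2; S1-b->S3; S2-a->S2; S2-b->S4; S3-a->S5; S3-b->S6; S4-a->S7; S4-b->S6; S5-a->S5; S5-b->S5; S6-a->S5; S6-b->S8; S7-a->S7; S7-b->S9; S8-a->S5; S8-b->S5; S9-a->S10; S9-b->S8; S10-a->S10; S10-b->S11; S11-a->S11; S11-b->S5

Run two small machines in parallel and take their product. The first has 6 states tracking the count of `b`s, saturating at 5; the second has 4 states tracking partial matches of the forbidden pattern `bba`. A product state is a pair (one from each), accepting exactly when both do. Equivalent product states are then merged.
12 states suffice.
          a    b  
>* S0     S0   S1 
 * S1     S2   S3 
 * S2     S2   S4 
 * S3     S5   S6 
 * S4     S7   S6 
   S5     S5   S5 
 * S6     S5   S8 
 * S7     S7   S9 
 * S8     S5   S5 
 * S9    S10   S8 
 * S10   S10  S11 
 * S11   S11   S5 
(> = start, * = accepting)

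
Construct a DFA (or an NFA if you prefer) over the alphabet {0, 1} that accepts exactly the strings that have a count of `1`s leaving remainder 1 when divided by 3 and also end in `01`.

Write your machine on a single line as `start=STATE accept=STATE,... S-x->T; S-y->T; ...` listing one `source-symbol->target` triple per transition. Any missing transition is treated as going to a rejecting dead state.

start=s0; accept=s3; s0-0->s1; s0-1->s2; s1-0->s1; s1-1->s3; s2-0->s2; s2-1->s4; s3-0->s2; s3-1->s4; s4-0->s4; s4-1->s0

Handle the two conditions separately and then intersect. The first has 3 states tracking the count of `1`s modulo 3; the second has 3 states tracking how much of the suffix `01` has currently been matched. A product state is a pair (one from each), accepting exactly when both do. Equivalent product states are then merged.
With 5 states:
        0   1  
>  s0   s1  s2 
   s1   s1  s3 
   s2   s2  s4 
 * s3   s2  s4 
   s4   s4  s0 
(> = start, * = accepting)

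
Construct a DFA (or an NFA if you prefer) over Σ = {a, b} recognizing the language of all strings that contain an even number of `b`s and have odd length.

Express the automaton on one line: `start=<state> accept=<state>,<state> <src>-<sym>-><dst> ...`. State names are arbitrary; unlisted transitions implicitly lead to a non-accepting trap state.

Handle the two conditions separately and then intersect. The first has 2 states tracking the count of `b`s modulo 2; the second has 2 states tracking the input length modulo 2. A product state is a pair (one from each), accepting exactly when both do.
With 4 states:
        a   b  
>  q0   q1  q2 
 * q1   q0  q3 
   q2   q3  q0 
   q3   q2  q1 
(> = start, * = accepting)

start=q0 accept=q1 q0-a->q1 q0-b->q2 q1-a->q0 q1-b->q3 q2-a->q3 q2-b->q0 q3-a->q2 q3-b->q1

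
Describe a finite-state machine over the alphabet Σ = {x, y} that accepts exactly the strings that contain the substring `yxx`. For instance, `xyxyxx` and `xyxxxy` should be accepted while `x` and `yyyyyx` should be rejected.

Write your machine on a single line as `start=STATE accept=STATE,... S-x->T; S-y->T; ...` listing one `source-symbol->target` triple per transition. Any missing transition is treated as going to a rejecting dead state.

start=q0; accept=q3; q0-x->q0; q0-y->q1; q1-x->q2; q1-y->q1; q2-x->q3; q2-y->q1; q3-x->q3; q3-y->q3

Track how much of `yxx` has been matched so far: state q0 is no progress, q3 is the absorbing accept state reached once `yxx` has occurred. Intermediate states record partial matches; on a mismatch, fall back to the longest reusable overlap.
4 states suffice.
        x   y  
>  q0   q0  q1 
   q1   q2  q1 
   q2   q3  q1 
 * q3   q3  q3 
(> = start, * = accepting)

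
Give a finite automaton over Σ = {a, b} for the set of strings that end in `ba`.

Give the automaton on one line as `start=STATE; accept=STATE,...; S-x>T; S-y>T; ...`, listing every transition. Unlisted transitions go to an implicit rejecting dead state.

start=q0; accept=q2; q0-a>q0; q0-b>q1; q1-a>q2; q1-b>q1; q2-a>q0; q2-b>q1

Let each state record the length of the longest suffix of the input read so far that is also a prefix of `ba`. q1 means the last symbol is `b`; q2 means the last 2 symbols are `ba`. Accept only at q2, where the string currently ends in `ba`.
With 3 states:
        a   b  
>  q0   q0  q1 
   q1   q2  q1 
 * q2   q0  q1 
(> = start, * = accepting)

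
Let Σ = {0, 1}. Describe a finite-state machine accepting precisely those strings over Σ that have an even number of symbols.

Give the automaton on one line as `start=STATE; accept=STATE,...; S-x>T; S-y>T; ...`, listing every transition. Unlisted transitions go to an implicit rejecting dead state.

Count input length modulo 2: every symbol advances one step around the cycle s0 → s1 → s0. Accept at s0.
With 2 states:
        0   1  
>* s0   s1  s1 
   s1   s0  s0 
(> = start, * = accepting)

start=s0; accept=s0; s0-0>s1; s0-1>s1; s1-0>s0; s1-1>s0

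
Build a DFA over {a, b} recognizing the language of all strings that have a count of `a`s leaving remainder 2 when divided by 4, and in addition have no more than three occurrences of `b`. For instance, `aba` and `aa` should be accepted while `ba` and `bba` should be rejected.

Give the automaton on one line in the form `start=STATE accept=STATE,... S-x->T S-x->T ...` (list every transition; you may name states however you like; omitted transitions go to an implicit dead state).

start=q0 accept=q3,q7,q11,q15 q0-a->q1 q0-b->q2 q1-a->q3 q1-b->q4 q2-a->q4 q2-b->q5 q3-a->q6 q3-b->q7 q4-a->q7 q4-b->q8 q5-a->q8 q5-b->q9 q6-a->q0 q6-b->q10 q7-a->q10 q7-b->q11 q8-a->q11 q8-b->q12 q9-a->q12 q9-b->q13 q10-a->q2 q10-b->q14 q11-a->q14 q11-b->q15 q12-a->q15 q12-b->q13 q13-a->q13 q13-b->q13 q14-a->q5 q14-b->q16 q15-a->q16 q15-b->q13 q16-a->q9 q16-b->q13

Run two small machines in parallel and take their product. The first has 4 states tracking the count of `a`s modulo 4; the second has 5 states tracking the count of `b`s, saturating at 4. A product state is a pair (one from each), accepting exactly when both do. Equivalent product states are then merged.
A 17-state machine:
          a    b  
>  q0     q1   q2 
   q1     q3   q4 
   q2     q4   q5 
 * q3     q6   q7 
   q4     q7   q8 
   q5     q8   q9 
   q6     q0  q10 
 * q7    q10  q11 
   q8    q11  q12 
   q9    q12  q13 
   q10    q2  q14 
 * q11   q14  q15 
   q12   q15  q13 
   q13   q13  q13 
   q14    q5  q16 
 * q15   q16  q13 
   q16    q9  q13 
(> = start, * = accepting)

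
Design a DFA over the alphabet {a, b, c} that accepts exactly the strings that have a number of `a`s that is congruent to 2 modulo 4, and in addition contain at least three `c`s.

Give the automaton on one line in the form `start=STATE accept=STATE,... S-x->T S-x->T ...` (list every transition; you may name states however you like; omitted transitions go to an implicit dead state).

Run two small machines in parallel and take their product. The first has 4 states tracking the count of `a`s modulo 4; the second has 5 states tracking the count of `c`s, saturating at 4. A product state is a pair (one from each), accepting exactly when both do. After merging equivalent states the machine shrinks.
A 16-state machine:
          a    b    c  
>  q0     q1   q0   q2 
   q1     q3   q1   q4 
   q2     q4   q2   q5 
   q3     q6   q3   q7 
   q4     q7   q4   q8 
   q5     q8   q5   q9 
   q6     q0   q6  q10 
   q7    q10   q7  q11 
   q8    q11   q8  q12 
   q9    q12   q9   q9 
   q10    q2  q10  q13 
   q11   q13  q11  q14 
   q12   q14  q12  q12 
   q13    q5  q13  q15 
 * q14   q15  q14  q14 
   q15    q9  q15  q15 
(> = start, * = accepting)

start=q0 accept=q14 q0-a->q1 q0-b->q0 q0-c->q2 q1-a->q3 q1-b->q1 q1-c->q4 q2-a->q4 q2-b->q2 q2-c->q5 q3-a->q6 q3-b->q3 q3-c->q7 q4-a->q7 q4-b->q4 q4-c->q8 q5-a->q8 q5-b->q5 q5-c->q9 q6-a->q0 q6-b->q6 q6-c->q10 q7-a->q10 q7-b->q7 q7-c->q11 q8-a->q11 q8-b->q8 q8-c->q12 q9-a->q12 q9-b->q9 q9-c->q9 q10-a->q2 q10-b->q10 q10-c->q13 q11-a->q13 q11-b->q11 q11-c->q14 q12-a->q14 q12-b->q12 q12-c->q12 q13-a->q5 q13-b->q13 q13-c->q15 q14-a->q15 q14-b->q14 q14-c->q14 q15-a->q9 q15-b->q15 q15-c->q15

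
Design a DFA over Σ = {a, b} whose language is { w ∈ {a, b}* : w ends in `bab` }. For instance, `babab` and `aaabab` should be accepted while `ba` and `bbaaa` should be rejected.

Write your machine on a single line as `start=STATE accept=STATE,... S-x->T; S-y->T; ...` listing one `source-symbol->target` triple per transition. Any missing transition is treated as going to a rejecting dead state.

start=s0; accept=s3; s0-a->s0; s0-b->s1; s1-a->s2; s1-b->s1; s2-a->s0; s2-b->s3; s3-a->s2; s3-b->s1

Remember how much of `bab` the current input suffix matches. State s0 means no match yet; s1 means the last symbol is `b`; s2 means the last 2 symbols are `ba`; s3 means the last 3 symbols are `bab`. Only s3 accepts. On a mismatch, fall back to the longest proper suffix that is still a prefix of `bab`.
A 4-state machine:
        a   b  
>  s0   s0  s1 
   s1   s2  s1 
   s2   s0  s3 
 * s3   s2  s1 
(> = start, * = accepting)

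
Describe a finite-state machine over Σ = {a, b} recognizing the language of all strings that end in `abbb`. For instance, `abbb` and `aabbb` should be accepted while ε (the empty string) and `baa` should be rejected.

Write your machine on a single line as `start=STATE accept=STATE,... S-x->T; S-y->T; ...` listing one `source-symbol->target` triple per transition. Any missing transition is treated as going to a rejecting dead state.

Let each state record the length of the longest suffix of the input read so far that is also a prefix of `abbb`. q1 means the last symbol is `a`; q2 means the last 2 symbols are `ab`; q3 means the last 3 symbols are `abb`; q4 means the last 4 symbols are `abbb`. Accept only at q4, where the string currently ends in `abbb`.
5 states suffice.
        a   b  
>  q0   q1  q0 
   q1   q1  q2 
   q2   q1  q3 
   q3   q1  q4 
 * q4   q1  q0 
(> = start, * = accepting)

start=q0; accept=q4; q0-a->q1; q0-b->q0; q1-a->q1; q1-b->q2; q2-a->q1; q2-b->q3; q3-a->q1; q3-b->q4; q4-a->q1; q4-b->q0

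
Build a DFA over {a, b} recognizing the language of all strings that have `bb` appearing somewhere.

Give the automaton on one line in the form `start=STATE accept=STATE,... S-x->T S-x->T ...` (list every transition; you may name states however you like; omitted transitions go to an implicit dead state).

States s0..s1 record the length of the longest prefix of `bb` that matches the current input suffix. Reaching s2 means `bb` has been seen, and we stay there forever. Accept from s2.
3 states suffice.
        a   b  
>  s0   s0  s1 
   s1   s0  s2 
 * s2   s2  s2 
(> = start, * = accepting)

start=s0 accept=s2 s0-a->s0 s0-b->s1 s1-a->s0 s1-b->s2 s2-a->s2 s2-b->s2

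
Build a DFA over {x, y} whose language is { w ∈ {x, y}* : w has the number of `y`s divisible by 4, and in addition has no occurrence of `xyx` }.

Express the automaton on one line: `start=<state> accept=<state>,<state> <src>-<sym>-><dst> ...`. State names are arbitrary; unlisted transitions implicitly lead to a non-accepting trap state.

start=q0 accept=q0,q1,q14 q0-x->q1 q0-y->q2 q1-x->q1 q1-y->q3 q2-x->q4 q2-y->q5 q3-x->q6 q3-y->q5 q4-x->q4 q4-y->q7 q5-x->q8 q5-y->q9 q6-x->q6 q6-y->q10 q7-x->q10 q7-y->q9 q8-x->q8 q8-y->q11 q9-x->q12 q9-y->q0 q10-x->q10 q10-y->q13 q11-x->q13 q11-y->q0 q12-x->q12 q12-y->q14 q13-x->q13 q13-y->q15 q14-x->q15 q14-y->q2 q15-x->q15 q15-y->q6

Handle the two conditions separately and then intersect. One (4 states) tracks the count of `y`s modulo 4; the other (4 states) tracks partial matches of the forbidden pattern `xyx`. Each combined state is a pair, one component from each; accept when both components accept.
A 16-state machine:
          x    y  
>* q0     q1   q2 
 * q1     q1   q3 
   q2     q4   q5 
   q3     q6   q5 
   q4     q4   q7 
   q5     q8   q9 
   q6     q6  q10 
   q7    q10   q9 
   q8     q8  q11 
   q9    q12   q0 
   q10   q10  q13 
   q11   q13   q0 
   q12   q12  q14 
   q13   q13  q15 
 * q14   q15   q2 
   q15   q15   q6 
(> = start, * = accepting)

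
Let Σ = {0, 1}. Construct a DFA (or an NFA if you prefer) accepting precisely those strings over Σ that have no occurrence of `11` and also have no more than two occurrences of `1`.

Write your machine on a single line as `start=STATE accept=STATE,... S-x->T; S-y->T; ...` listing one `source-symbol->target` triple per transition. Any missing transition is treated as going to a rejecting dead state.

start=A; accept=A,B,C,E; A-0->A; A-1->B; B-0->C; B-1->D; C-0->C; C-1->E; D-0->D; D-1->D; E-0->E; E-1->D

Build one automaton per condition and run them in lockstep. One (3 states) tracks partial matches of the forbidden pattern `11`; the other (4 states) tracks the count of `1`s, saturating at 3. Each combined state is a pair, one component from each; accept when both components accept. Equivalent product states are then merged.
       0  1 
>* A   A  B 
 * B   C  D 
 * C   C  E 
   D   D  D 
 * E   E  D 
(> = start, * = accepting)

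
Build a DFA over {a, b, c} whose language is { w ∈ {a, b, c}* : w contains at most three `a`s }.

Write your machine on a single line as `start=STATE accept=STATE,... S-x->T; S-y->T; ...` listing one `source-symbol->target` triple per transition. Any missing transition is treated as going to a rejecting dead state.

start=q0; accept=q0,q1,q2,q3; q0-a->q1; q0-b->q0; q0-c->q0; q1-a->q2; q1-b->q1; q1-c->q1; q2-a->q3; q2-b->q2; q2-c->q2; q3-a->q4; q3-b->q3; q3-c->q3; q4-a->q4; q4-b->q4; q4-c->q4

Only the number of `a`s matters, and only up to 4. Make a chain q0 → q1 → q2 → q3 → q4 advanced by each `a` (with q4 absorbing); every other symbol self-loops. The accepting set is {q0, q1, q2, q3}.
5 states suffice.
        a   b   c  
>* q0   q1  q0  q0 
 * q1   q2  q1  q1 
 * q2   q3  q2  q2 
 * q3   q4  q3  q3 
   q4   q4  q4  q4 
(> = start, * = accepting)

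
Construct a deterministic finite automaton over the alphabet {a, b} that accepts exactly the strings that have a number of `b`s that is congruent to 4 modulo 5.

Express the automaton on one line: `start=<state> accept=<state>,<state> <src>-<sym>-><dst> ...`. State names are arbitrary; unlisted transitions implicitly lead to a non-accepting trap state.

start=S0 accept=S4 S0-a->S0 S0-b->S1 S1-a->S1 S1-b->S2 S2-a->S2 S2-b->S3 S3-a->S3 S3-b->S4 S4-a->S4 S4-b->S0

Keep the running count of `b`s modulo 5: each `b` advances along the cycle S0 → S1 → S2 → S3 → S4 → S0 while other symbols loop. Accept at S4.
With 5 states:
        a   b  
>  S0   S0  S1 
   S1   S1  S2 
   S2   S2  S3 
   S3   S3  S4 
 * S4   S4  S0 
(> = start, * = accepting)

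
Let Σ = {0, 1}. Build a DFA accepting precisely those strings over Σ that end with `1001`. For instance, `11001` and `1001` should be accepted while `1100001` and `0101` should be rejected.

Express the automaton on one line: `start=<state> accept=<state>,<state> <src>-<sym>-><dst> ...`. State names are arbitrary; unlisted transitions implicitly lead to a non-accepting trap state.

start=A accept=E A-0->A A-1->B B-0->C B-1->B C-0->D C-1->B D-0->A D-1->E E-0->C E-1->B

Remember how much of `1001` the current input suffix matches. State A means no match yet; B means the last symbol is `1`; C means the last 2 symbols are `10`; D means the last 3 symbols are `100`; E means the last 4 symbols are `1001`. Only E accepts. On a mismatch, fall back to the longest proper suffix that is still a prefix of `1001`.
5 states suffice.
       0  1 
>  A   A  B 
   B   C  B 
   C   D  B 
   D   A  E 
 * E   C  B 
(> = start, * = accepting)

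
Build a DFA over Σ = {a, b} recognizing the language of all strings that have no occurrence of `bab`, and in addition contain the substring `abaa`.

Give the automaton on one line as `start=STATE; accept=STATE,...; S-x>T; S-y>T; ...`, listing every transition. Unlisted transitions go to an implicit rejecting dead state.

Handle the two conditions separately and then intersect. One (4 states) tracks partial matches of the forbidden pattern `bab`; the other (5 states) tracks whether and how much of `abaa` has been seen. Each combined state is a pair, one component from each; accept when both components accept. Minimizing collapses redundant product states.
With 10 states:
        a   b  
>  q0   q1  q2 
   q1   q1  q3 
   q2   q4  q2 
   q3   q5  q2 
   q4   q1  q6 
   q5   q7  q6 
   q6   q6  q6 
 * q7   q7  q8 
 * q8   q9  q8 
 * q9   q7  q6 
(> = start, * = accepting)

start=q0; accept=q7,q8,q9; q0-a>q1; q0-b>q2; q1-a>q1; q1-b>q3; q2-a>q4; q2-b>q2; q3-a>q5; q3-b>q2; q4-a>q1; q4-b>q6; q5-a>q7; q5-b>q6; q6-a>q6; q6-b>q6; q7-a>q7; q7-b>q8; q8-a>q9; q8-b>q8; q9-a>q7; q9-b>q6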